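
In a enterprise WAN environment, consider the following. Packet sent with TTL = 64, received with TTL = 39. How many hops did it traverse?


Given: initial TTL = 64, received TTL = 39
Hops = initial TTL - received TTL
Hops = 64 - 39 = 25

25


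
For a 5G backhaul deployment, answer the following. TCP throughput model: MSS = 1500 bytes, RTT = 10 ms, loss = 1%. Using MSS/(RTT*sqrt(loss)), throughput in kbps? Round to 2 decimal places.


Given: MSS = 1500 bytes, RTT = 10 ms, loss = 1%
RTT in seconds = 10 / 1000 = 0.01
Loss rate = 1% = 0.01
sqrt(loss) = sqrt(0.01) = 0.1
Throughput (bytes/s) = 1500 / (0.01 * 0.1) = 1500000.0000
Throughput (kbps) = 1500000.0000 * 8 / 1000 = 12000.000000 -> 12000.00 kbps (2 dp)

12000.00


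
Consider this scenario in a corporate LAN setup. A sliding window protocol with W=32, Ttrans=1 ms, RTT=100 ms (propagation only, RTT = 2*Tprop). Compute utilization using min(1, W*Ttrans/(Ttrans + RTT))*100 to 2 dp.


Given: W = 32, Ttrans = 1 ms, RTT = 100 ms (= 2 * Tprop, Tprop = 50 ms)
Cycle time = Ttrans + RTT = 1 + 100 = 101 ms (first packet sent until its ACK returns)
W * Ttrans = 32 * 1 = 32 ms of sending per cycle
W * Ttrans / (Ttrans + RTT) = 32 / 101 = 0.316832
U = min(1, 0.316832) = 0.316832
U% = 31.68%

31.68


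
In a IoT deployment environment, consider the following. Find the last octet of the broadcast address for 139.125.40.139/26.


Given: IP = 139.125.40.139, prefix = /26
Host bits = 32 - 26 = 6
Network last octet = 139 AND mask = 128
Host part size = 2^6 - 1 = 63
Broadcast last octet = 128 OR 63 = 191

191


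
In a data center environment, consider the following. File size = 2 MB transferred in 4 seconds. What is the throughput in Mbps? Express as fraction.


Given: file = 2 MB, time = 4 s
File in Mb = 2 * 8 = 16 Mb
Throughput = 16 / 4 Mbps
Throughput = 4 Mbps

4


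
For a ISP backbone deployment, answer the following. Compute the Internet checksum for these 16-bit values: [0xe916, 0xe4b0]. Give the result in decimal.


Given words: [0xe916, 0xe4b0]
Step 1: Sum all words
Raw sum = 59670 + 58544 = 118214
Step 2: Fold carry: (52678 + 1) = 52679
One's complement = ~52679 & 0xFFFF = 12856

12856


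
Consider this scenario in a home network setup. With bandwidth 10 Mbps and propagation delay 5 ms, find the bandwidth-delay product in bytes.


Given: bandwidth = 10 Mbps, delay = 5 ms
BDP in bits = 10 * 10^6 * 5 / 1000
BDP in bits = 50000
BDP in bytes = 50000 / 8 = 6250

6250


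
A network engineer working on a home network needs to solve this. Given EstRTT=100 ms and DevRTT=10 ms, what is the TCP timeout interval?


Given: EstRTT = 100 ms, DevRTT = 10 ms
Timeout = EstRTT + 4 * DevRTT
4 * DevRTT = 4 * 10 = 40
Timeout = 100 + 40 = 140 ms

140


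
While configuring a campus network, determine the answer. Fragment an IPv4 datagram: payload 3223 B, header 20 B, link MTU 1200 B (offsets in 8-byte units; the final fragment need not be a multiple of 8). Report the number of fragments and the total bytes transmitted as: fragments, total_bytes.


Max data per non-final fragment = floor((MTU - header)/8)*8 = floor((1200 - 20)/8)*8 = floor(1180/8)*8 = 1176 B
Final fragment needs no 8-byte alignment: it can carry up to MTU - header = 1180 B
Non-final fragments needed = ceil((payload - 1180) / 1176) = ceil(2043/1176) = ceil(1.7372) = 2
Number of fragments = 2 + 1 = 3
Fragment sizes (data): 2 * 1176 B + 871 B (last, 871 <= 1180 OK)
Total bytes sent = payload + n_frags * header = 3223 + 3*20 = 3223 + 60 = 3283 B

3, 3283


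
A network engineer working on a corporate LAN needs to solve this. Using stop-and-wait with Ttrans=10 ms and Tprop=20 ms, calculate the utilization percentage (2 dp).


Given: Ttrans = 10 ms, Tprop = 20 ms
RTT = 2 * Tprop = 2 * 20 = 40 ms
U = Ttrans / (Ttrans + RTT)
U = 10 / (10 + 40)
U = 10 / 50 = 0.2
U% = 20.00%

20.00


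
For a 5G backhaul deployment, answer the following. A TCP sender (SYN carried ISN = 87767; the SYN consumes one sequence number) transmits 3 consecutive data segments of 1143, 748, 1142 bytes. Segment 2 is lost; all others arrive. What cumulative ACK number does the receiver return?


SYN uses sequence number 87767; first data byte = ISN + 1 = 87768.
Segment 1: SEQ = 87768, len = 1143 B, covers [87768, 88910]
Segment 2: SEQ = 88911, len = 748 B, covers [88911, 89658] [LOST]
Segment 3: SEQ = 89659, len = 1142 B, covers [89659, 90800]
In-order data received: bytes [87768, 88910] (segments 1..1).
Segment 2 missing -> gap begins at byte 88911; later segments buffered out of order.
Cumulative ACK = next expected in-order byte = 87768 + 1143 = 88911

88911


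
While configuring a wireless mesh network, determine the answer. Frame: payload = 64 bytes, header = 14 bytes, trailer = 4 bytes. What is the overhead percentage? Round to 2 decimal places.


Given: payload = 64 B, header = 14 B, trailer = 4 B
Overhead bytes = header + trailer = 14 + 4 = 18
Total frame = payload + overhead = 64 + 18 = 82
Overhead % = 18 / 82 * 100 = 21.9512% -> 21.95% (2 dp)

21.95


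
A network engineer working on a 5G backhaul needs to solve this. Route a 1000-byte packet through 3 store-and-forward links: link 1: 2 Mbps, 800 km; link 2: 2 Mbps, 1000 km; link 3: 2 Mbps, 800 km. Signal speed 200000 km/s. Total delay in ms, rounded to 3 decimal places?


Packet = 1000 bytes = 8000 bits. Store-and-forward: sum (t_trans + t_prop) per link.
Link 1: t_trans = 8000/(2*10^6) s = 4.0000 ms; t_prop = 800/200000 s = 4.0000 ms; subtotal = 8.0000 ms
Link 2: t_trans = 8000/(2*10^6) s = 4.0000 ms; t_prop = 1000/200000 s = 5.0000 ms; subtotal = 9.0000 ms
Link 3: t_trans = 8000/(2*10^6) s = 4.0000 ms; t_prop = 800/200000 s = 4.0000 ms; subtotal = 8.0000 ms
End-to-end = 8.0000 + 9.0000 + 8.0000 = 25.0000 ms -> 25.000 ms (3 dp)

25.000


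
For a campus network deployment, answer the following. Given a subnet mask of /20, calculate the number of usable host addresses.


Given: subnet mask /20
Host bits = 32 - 20 = 12
Total addresses = 2^12 = 4096
Usable hosts = 4096 - 2 (network + broadcast) = 4094

4094


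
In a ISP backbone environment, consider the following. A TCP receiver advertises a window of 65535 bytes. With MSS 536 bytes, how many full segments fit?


Given: RWND = 65535 bytes, MSS = 536 bytes
Full segments = floor(RWND / MSS)
Full segments = floor(65535 / 536)
Full segments = floor(122.2668) = 122

122


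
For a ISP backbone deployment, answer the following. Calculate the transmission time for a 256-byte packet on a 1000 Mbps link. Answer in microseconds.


Given: packet = 256 bytes, bandwidth = 1000 Mbps
Packet in bits = 256 * 8 = 2048 bits
Bandwidth = 1000 * 10^6 = 1000000000 bps
Time = 2048 / 1000000000 seconds
Time in us = 2048 * 10^6 / 1000000000 = 2.048

2.048


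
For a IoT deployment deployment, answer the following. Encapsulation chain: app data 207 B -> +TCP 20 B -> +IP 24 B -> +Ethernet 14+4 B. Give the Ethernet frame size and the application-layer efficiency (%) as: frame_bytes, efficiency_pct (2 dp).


TCP segment = 207 + 20 = 227 B
IP packet = 227 + 24 = 251 B
Ethernet frame = 251 + 14 + 4 = 269 B
Efficiency = app / frame = 207 / 269 = 0.769517 = 76.9517% -> 76.95% (2 dp)

269, 76.95


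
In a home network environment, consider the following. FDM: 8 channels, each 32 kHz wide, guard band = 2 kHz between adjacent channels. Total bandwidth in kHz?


Given: 8 channels, 32 kHz each, guard = 2 kHz
Channel bandwidth = 8 * 32 = 256 kHz
Guard bands = 7 gaps * 2 kHz = 14 kHz
Total = 256 + 14 = 270 kHz

270


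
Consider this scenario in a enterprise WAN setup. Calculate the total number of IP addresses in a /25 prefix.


Given: CIDR prefix /25
Host bits = 32 - 25 = 7
Total addresses = 2^7 = 128

128


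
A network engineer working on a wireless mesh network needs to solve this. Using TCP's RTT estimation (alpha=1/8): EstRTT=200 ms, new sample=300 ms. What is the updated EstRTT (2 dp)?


Given: EstRTT = 200 ms, SampleRTT = 300 ms, alpha = 1/8
New EstRTT = (1 - alpha) * EstRTT + alpha * SampleRTT
(7/8) * 200 = 175
(1/8) * 300 = 37.5
New EstRTT = 175 + 37.5 = 212.5 ms -> 212.50 ms (2 dp)

212.50


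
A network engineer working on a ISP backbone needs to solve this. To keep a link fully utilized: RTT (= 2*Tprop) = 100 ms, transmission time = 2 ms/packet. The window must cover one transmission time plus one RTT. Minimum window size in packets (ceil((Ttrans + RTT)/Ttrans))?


Given: Ttrans = 2 ms, RTT = 100 ms (= 2 * Tprop, Tprop = 50 ms)
Time until first ACK returns = Ttrans + RTT = 2 + 100 = 102 ms
Need W * Ttrans >= Ttrans + RTT  ->  W >= (Ttrans + RTT) / Ttrans
(Ttrans + RTT) / Ttrans = 102 / 2 = 51
W_min = ceil(51) = 51

51


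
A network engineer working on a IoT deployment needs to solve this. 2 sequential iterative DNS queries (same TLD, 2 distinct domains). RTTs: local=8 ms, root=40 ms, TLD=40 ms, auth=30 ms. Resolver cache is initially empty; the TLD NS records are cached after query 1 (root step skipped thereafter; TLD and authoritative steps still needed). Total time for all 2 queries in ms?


Lookup 1 (cold cache): local + root + TLD + auth = 8 + 40 + 40 + 30 = 118 ms
Lookups 2..2 (TLD NS cached -> skip root; new domain -> still ask TLD and auth): local + TLD + auth = 8 + 40 + 30 = 78 ms each
Remaining 1 lookups: 1 * 78 = 78 ms
Total = 118 + 78 = 196 ms

196


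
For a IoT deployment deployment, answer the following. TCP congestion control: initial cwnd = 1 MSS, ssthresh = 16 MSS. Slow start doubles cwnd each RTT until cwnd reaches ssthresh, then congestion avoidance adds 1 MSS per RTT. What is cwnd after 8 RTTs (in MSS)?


RTT 0: cwnd = 1 MSS (initial)
RTT 1: cwnd = 2 MSS (slow start, doubled)
RTT 2: cwnd = 4 MSS (slow start, doubled)
RTT 3: cwnd = 8 MSS (slow start, doubled)
RTT 4: cwnd = 16 MSS (slow start, doubled)
RTT 5: cwnd = 17 MSS (congestion avoidance, +1)
RTT 6: cwnd = 18 MSS (congestion avoidance, +1)
RTT 7: cwnd = 19 MSS (congestion avoidance, +1)
RTT 8: cwnd = 20 MSS (congestion avoidance, +1)

20


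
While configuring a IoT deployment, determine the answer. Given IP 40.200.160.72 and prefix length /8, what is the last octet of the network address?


Given: IP = 40.200.160.72, prefix = /8
Subnet mask = 255.0.0.0
Last octet of IP: 72
Last octet of mask: 0
Network last octet = 72 AND 0 = 0

0


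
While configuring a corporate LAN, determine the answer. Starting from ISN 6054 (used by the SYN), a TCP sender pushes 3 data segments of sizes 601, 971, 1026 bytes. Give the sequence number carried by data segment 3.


The SYN occupies sequence number ISN = 6054, so the first data byte is ISN + 1 = 6055.
SEQ of data segment i = (ISN + 1) + sum of payload sizes of segments 1..i-1.
Segment 1: SEQ = 6055, payload = 601 bytes
Segment 2: SEQ = 6656, payload = 971 bytes
Segment 3: SEQ = 7627, payload = 1026 bytes
SEQ of segment 3 = 6055 + 601 + 971 = 7627

7627


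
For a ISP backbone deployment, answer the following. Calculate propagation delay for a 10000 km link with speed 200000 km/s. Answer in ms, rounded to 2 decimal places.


Given: distance = 10000 km, speed = 200000 km/s
Delay = distance / speed = 10000 / 200000 seconds
Delay in ms = 10000 * 1000 / 200000
Delay = 50.0000 ms
Rounded to 2 dp = 50.00 ms

50.00


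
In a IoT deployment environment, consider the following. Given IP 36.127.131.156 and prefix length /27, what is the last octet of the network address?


Given: IP = 36.127.131.156, prefix = /27
Subnet mask = 255.255.255.224
Last octet of IP: 156
Last octet of mask: 224
Network last octet = 156 AND 224 = 128

128


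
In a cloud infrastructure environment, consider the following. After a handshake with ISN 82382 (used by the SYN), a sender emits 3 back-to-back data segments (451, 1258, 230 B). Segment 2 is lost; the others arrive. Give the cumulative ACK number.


SYN uses sequence number 82382; first data byte = ISN + 1 = 82383.
Segment 1: SEQ = 82383, len = 451 B, covers [82383, 82833]
Segment 2: SEQ = 82834, len = 1258 B, covers [82834, 84091] [LOST]
Segment 3: SEQ = 84092, len = 230 B, covers [84092, 84321]
In-order data received: bytes [82383, 82833] (segments 1..1).
Segment 2 missing -> gap begins at byte 82834; later segments buffered out of order.
Cumulative ACK = next expected in-order byte = 82383 + 451 = 82834

82834


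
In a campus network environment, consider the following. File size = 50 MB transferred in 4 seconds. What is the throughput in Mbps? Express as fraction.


Given: file = 50 MB, time = 4 s
File in Mb = 50 * 8 = 400 Mb
Throughput = 400 / 4 Mbps
Throughput = 100 Mbps

100


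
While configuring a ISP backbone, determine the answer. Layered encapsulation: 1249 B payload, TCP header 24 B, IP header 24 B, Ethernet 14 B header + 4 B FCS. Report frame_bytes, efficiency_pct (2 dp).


TCP segment = 1249 + 24 = 1273 B
IP packet = 1273 + 24 = 1297 B
Ethernet frame = 1297 + 14 + 4 = 1315 B
Efficiency = app / frame = 1249 / 1315 = 0.949810 = 94.9810% -> 94.98% (2 dp)

1315, 94.98


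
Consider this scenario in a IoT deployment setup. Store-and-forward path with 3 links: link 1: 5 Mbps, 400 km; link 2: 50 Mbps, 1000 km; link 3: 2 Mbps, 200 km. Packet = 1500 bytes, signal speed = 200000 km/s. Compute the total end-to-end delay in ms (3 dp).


Packet = 1500 bytes = 12000 bits. Store-and-forward: sum (t_trans + t_prop) per link.
Link 1: t_trans = 12000/(5*10^6) s = 2.4000 ms; t_prop = 400/200000 s = 2.0000 ms; subtotal = 4.4000 ms
Link 2: t_trans = 12000/(50*10^6) s = 0.2400 ms; t_prop = 1000/200000 s = 5.0000 ms; subtotal = 5.2400 ms
Link 3: t_trans = 12000/(2*10^6) s = 6.0000 ms; t_prop = 200/200000 s = 1.0000 ms; subtotal = 7.0000 ms
End-to-end = 4.4000 + 5.2400 + 7.0000 = 16.6400 ms -> 16.640 ms (3 dp)

16.640


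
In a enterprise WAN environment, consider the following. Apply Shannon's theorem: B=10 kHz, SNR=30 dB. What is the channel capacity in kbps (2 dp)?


Given: B = 10 kHz, SNR = 30 dB
SNR linear = 10^(30/10) = 1000
1 + SNR = 1001
log2(1001) = 9.9672262588
C = 10 * 1000 * 9.9672262588 = 99672.2626 bps
C = 99.672263 kbps -> 99.67 kbps (2 dp)

99.67


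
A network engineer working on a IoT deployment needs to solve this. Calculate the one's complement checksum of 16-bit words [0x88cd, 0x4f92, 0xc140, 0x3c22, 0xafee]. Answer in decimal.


Given words: [0x88cd, 0x4f92, 0xc140, 0x3c22, 0xafee]
Step 1: Sum all words
Raw sum = 35021 + 20370 + 49472 + 15394 + 45038 = 165295
Step 2: Fold carry: (34223 + 2) = 34225
One's complement = ~34225 & 0xFFFF = 31310

31310


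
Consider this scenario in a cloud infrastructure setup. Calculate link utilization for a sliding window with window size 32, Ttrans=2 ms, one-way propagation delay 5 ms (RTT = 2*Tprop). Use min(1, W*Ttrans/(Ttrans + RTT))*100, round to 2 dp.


Given: W = 32, Ttrans = 2 ms, RTT = 10 ms (= 2 * Tprop, Tprop = 5 ms)
Cycle time = Ttrans + RTT = 2 + 10 = 12 ms (first packet sent until its ACK returns)
W * Ttrans = 32 * 2 = 64 ms of sending per cycle
W * Ttrans / (Ttrans + RTT) = 64 / 12 = 5.333333
U = min(1, 5.333333) = 1.000000
U% = 100.00%

100.00


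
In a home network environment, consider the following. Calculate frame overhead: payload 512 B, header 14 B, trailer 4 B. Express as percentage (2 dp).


Given: payload = 512 B, header = 14 B, trailer = 4 B
Overhead bytes = header + trailer = 14 + 4 = 18
Total frame = payload + overhead = 512 + 18 = 530
Overhead % = 18 / 530 * 100 = 3.3962% -> 3.40% (2 dp)

3.40


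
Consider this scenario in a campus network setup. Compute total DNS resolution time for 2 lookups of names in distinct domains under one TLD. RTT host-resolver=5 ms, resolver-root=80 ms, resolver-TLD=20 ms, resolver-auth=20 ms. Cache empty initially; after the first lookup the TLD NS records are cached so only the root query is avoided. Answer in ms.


Lookup 1 (cold cache): local + root + TLD + auth = 5 + 80 + 20 + 20 = 125 ms
Lookups 2..2 (TLD NS cached -> skip root; new domain -> still ask TLD and auth): local + TLD + auth = 5 + 20 + 20 = 45 ms each
Remaining 1 lookups: 1 * 45 = 45 ms
Total = 125 + 45 = 170 ms

170


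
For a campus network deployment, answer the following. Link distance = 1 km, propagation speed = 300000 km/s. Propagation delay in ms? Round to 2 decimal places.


Given: distance = 1 km, speed = 300000 km/s
Delay = distance / speed = 1 / 300000 seconds
Delay in ms = 1 * 1000 / 300000
Delay = 0.0033 ms
Rounded to 2 dp = 0.00 ms

0.00


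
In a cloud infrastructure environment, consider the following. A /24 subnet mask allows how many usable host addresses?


Given: subnet mask /24
Host bits = 32 - 24 = 8
Total addresses = 2^8 = 256
Usable hosts = 256 - 2 (network + broadcast) = 254

254


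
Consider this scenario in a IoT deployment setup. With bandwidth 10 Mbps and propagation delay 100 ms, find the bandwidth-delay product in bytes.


Given: bandwidth = 10 Mbps, delay = 100 ms
BDP in bits = 10 * 10^6 * 100 / 1000
BDP in bits = 1000000
BDP in bytes = 1000000 / 8 = 125000

125000


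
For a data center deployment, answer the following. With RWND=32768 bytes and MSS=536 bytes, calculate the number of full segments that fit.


Given: RWND = 32768 bytes, MSS = 536 bytes
Full segments = floor(RWND / MSS)
Full segments = floor(32768 / 536)
Full segments = floor(61.1343) = 61

61


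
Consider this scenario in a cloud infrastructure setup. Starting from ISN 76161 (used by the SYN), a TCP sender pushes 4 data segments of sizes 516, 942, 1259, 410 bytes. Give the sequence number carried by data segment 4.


The SYN occupies sequence number ISN = 76161, so the first data byte is ISN + 1 = 76162.
SEQ of data segment i = (ISN + 1) + sum of payload sizes of segments 1..i-1.
Segment 1: SEQ = 76162, payload = 516 bytes
Segment 2: SEQ = 76678, payload = 942 bytes
Segment 3: SEQ = 77620, payload = 1259 bytes
Segment 4: SEQ = 78879, payload = 410 bytes
SEQ of segment 4 = 76162 + 516 + 942 + 1259 = 78879

78879


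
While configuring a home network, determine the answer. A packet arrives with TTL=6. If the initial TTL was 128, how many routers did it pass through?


Given: initial TTL = 128, received TTL = 6
Hops = initial TTL - received TTL
Hops = 128 - 6 = 122

122


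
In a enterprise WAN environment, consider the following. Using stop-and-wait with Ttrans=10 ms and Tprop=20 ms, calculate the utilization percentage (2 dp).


Given: Ttrans = 10 ms, Tprop = 20 ms
RTT = 2 * Tprop = 2 * 20 = 40 ms
U = Ttrans / (Ttrans + RTT)
U = 10 / (10 + 40)
U = 10 / 50 = 0.2
U% = 20.00%

20.00


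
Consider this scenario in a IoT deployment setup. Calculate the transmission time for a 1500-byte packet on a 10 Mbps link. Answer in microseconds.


Given: packet = 1500 bytes, bandwidth = 10 Mbps
Packet in bits = 1500 * 8 = 12000 bits
Bandwidth = 10 * 10^6 = 10000000 bps
Time = 12000 / 10000000 seconds
Time in us = 12000 * 10^6 / 10000000 = 1200

1200


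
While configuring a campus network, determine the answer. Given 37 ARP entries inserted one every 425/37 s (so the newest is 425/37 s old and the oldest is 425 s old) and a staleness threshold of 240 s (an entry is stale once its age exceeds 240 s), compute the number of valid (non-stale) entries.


Ages are k * 425/37 s for k = 1..37 (spacing = 11.4865 s).
Entry k is valid iff k * 425/37 <= 240 iff k <= 37 * 240 / 425 = 20.8941
n_valid = floor(20.8941) = 20
(n_stale = 37 - 20 = 17)

20


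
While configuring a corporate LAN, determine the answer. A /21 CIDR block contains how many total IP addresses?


Given: CIDR prefix /21
Host bits = 32 - 21 = 11
Total addresses = 2^11 = 2048

2048


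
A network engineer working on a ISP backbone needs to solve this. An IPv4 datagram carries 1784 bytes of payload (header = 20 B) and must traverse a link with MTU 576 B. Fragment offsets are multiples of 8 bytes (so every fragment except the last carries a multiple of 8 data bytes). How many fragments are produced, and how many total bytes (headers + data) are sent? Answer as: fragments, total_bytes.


Max data per non-final fragment = floor((MTU - header)/8)*8 = floor((576 - 20)/8)*8 = floor(556/8)*8 = 552 B
Final fragment needs no 8-byte alignment: it can carry up to MTU - header = 556 B
Non-final fragments needed = ceil((payload - 556) / 552) = ceil(1228/552) = ceil(2.2246) = 3
Number of fragments = 3 + 1 = 4
Fragment sizes (data): 3 * 552 B + 128 B (last, 128 <= 556 OK)
Total bytes sent = payload + n_frags * header = 1784 + 4*20 = 1784 + 80 = 1864 B

4, 1864


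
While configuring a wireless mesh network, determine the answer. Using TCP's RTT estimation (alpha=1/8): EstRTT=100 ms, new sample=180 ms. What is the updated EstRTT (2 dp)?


Given: EstRTT = 100 ms, SampleRTT = 180 ms, alpha = 1/8
New EstRTT = (1 - alpha) * EstRTT + alpha * SampleRTT
(7/8) * 100 = 87.5
(1/8) * 180 = 22.5
New EstRTT = 87.5 + 22.5 = 110 ms -> 110.00 ms (2 dp)

110.00


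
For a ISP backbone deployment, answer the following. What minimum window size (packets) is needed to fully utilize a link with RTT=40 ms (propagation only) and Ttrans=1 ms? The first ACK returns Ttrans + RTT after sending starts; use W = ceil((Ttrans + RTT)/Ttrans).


Given: Ttrans = 1 ms, RTT = 40 ms (= 2 * Tprop, Tprop = 20 ms)
Time until first ACK returns = Ttrans + RTT = 1 + 40 = 41 ms
Need W * Ttrans >= Ttrans + RTT  ->  W >= (Ttrans + RTT) / Ttrans
(Ttrans + RTT) / Ttrans = 41 / 1 = 41
W_min = ceil(41) = 41

41


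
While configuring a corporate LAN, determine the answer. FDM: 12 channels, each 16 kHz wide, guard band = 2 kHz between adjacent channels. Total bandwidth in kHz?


Given: 12 channels, 16 kHz each, guard = 2 kHz
Channel bandwidth = 12 * 16 = 192 kHz
Guard bands = 11 gaps * 2 kHz = 22 kHz
Total = 192 + 22 = 214 kHz

214


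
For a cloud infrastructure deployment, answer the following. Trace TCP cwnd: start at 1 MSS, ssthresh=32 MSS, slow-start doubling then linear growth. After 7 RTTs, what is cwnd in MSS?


RTT 0: cwnd = 1 MSS (initial)
RTT 1: cwnd = 2 MSS (slow start, doubled)
RTT 2: cwnd = 4 MSS (slow start, doubled)
RTT 3: cwnd = 8 MSS (slow start, doubled)
RTT 4: cwnd = 16 MSS (slow start, doubled)
RTT 5: cwnd = 32 MSS (slow start, doubled)
RTT 6: cwnd = 33 MSS (congestion avoidance, +1)
RTT 7: cwnd = 34 MSS (congestion avoidance, +1)

34


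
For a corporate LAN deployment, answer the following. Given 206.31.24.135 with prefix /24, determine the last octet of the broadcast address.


Given: IP = 206.31.24.135, prefix = /24
Host bits = 32 - 24 = 8
Network last octet = 135 AND mask = 0
Host part size = 2^8 - 1 = 255
Broadcast last octet = 0 OR 255 = 255

255


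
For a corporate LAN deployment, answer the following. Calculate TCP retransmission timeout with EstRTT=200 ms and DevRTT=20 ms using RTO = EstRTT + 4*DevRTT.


Given: EstRTT = 200 ms, DevRTT = 20 ms
Timeout = EstRTT + 4 * DevRTT
4 * DevRTT = 4 * 20 = 80
Timeout = 200 + 80 = 280 ms

280


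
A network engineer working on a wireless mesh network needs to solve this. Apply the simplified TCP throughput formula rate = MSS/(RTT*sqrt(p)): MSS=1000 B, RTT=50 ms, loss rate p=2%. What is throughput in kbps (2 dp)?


Given: MSS = 1000 bytes, RTT = 50 ms, loss = 2%
RTT in seconds = 50 / 1000 = 0.05
Loss rate = 2% = 0.02
sqrt(loss) = sqrt(0.02) = 0.141421356237
Throughput (bytes/s) = 1000 / (0.05 * 0.141421356237) = 141421.3562
Throughput (kbps) = 141421.3562 * 8 / 1000 = 1131.370850 -> 1131.37 kbps (2 dp)

1131.37


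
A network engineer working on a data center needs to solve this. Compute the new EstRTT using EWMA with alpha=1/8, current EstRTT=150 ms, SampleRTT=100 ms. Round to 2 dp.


Given: EstRTT = 150 ms, SampleRTT = 100 ms, alpha = 1/8
New EstRTT = (1 - alpha) * EstRTT + alpha * SampleRTT
(7/8) * 150 = 131.25
(1/8) * 100 = 12.5
New EstRTT = 131.25 + 12.5 = 143.75 ms -> 143.75 ms (2 dp)

143.75


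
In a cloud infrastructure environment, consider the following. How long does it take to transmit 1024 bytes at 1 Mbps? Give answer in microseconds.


Given: packet = 1024 bytes, bandwidth = 1 Mbps
Packet in bits = 1024 * 8 = 8192 bits
Bandwidth = 1 * 10^6 = 1000000 bps
Time = 8192 / 1000000 seconds
Time in us = 8192 * 10^6 / 1000000 = 8192

8192


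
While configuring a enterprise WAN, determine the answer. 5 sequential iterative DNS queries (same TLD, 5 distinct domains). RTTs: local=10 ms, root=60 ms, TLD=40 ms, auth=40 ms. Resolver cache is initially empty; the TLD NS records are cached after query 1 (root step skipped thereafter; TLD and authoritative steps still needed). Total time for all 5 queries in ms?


Lookup 1 (cold cache): local + root + TLD + auth = 10 + 60 + 40 + 40 = 150 ms
Lookups 2..5 (TLD NS cached -> skip root; new domain -> still ask TLD and auth): local + TLD + auth = 10 + 40 + 40 = 90 ms each
Remaining 4 lookups: 4 * 90 = 360 ms
Total = 150 + 360 = 510 ms

510


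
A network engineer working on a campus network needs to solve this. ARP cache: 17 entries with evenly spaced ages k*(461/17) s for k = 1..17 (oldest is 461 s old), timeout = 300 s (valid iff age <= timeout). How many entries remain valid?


Ages are k * 461/17 s for k = 1..17 (spacing = 27.1176 s).
Entry k is valid iff k * 461/17 <= 300 iff k <= 17 * 300 / 461 = 11.0629
n_valid = floor(11.0629) = 11
(n_stale = 17 - 11 = 6)

11


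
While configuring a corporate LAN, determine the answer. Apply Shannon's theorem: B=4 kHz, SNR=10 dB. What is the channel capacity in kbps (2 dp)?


Given: B = 4 kHz, SNR = 10 dB
SNR linear = 10^(10/10) = 10
1 + SNR = 11
log2(11) = 3.4594316186
C = 4 * 1000 * 3.4594316186 = 13837.7265 bps
C = 13.837726 kbps -> 13.84 kbps (2 dp)

13.84


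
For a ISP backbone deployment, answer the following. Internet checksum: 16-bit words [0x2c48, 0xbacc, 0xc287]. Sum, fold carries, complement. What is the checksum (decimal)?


Given words: [0x2c48, 0xbacc, 0xc287]
Step 1: Sum all words
Raw sum = 11336 + 47820 + 49799 = 108955
Step 2: Fold carry: (43419 + 1) = 43420
One's complement = ~43420 & 0xFFFF = 22115

22115


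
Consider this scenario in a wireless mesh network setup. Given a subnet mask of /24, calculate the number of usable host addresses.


Given: subnet mask /24
Host bits = 32 - 24 = 8
Total addresses = 2^8 = 256
Usable hosts = 256 - 2 (network + broadcast) = 254

254


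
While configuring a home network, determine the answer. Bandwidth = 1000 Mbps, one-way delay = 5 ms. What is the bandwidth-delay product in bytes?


Given: bandwidth = 1000 Mbps, delay = 5 ms
BDP in bits = 1000 * 10^6 * 5 / 1000
BDP in bits = 5000000
BDP in bytes = 5000000 / 8 = 625000

625000


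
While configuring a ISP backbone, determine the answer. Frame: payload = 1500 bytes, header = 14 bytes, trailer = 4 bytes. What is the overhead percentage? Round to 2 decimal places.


Given: payload = 1500 B, header = 14 B, trailer = 4 B
Overhead bytes = header + trailer = 14 + 4 = 18
Total frame = payload + overhead = 1500 + 18 = 1518
Overhead % = 18 / 1518 * 100 = 1.1858% -> 1.19% (2 dp)

1.19


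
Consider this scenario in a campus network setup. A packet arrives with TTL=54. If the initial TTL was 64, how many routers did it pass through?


Given: initial TTL = 64, received TTL = 54
Hops = initial TTL - received TTL
Hops = 64 - 54 = 10

10


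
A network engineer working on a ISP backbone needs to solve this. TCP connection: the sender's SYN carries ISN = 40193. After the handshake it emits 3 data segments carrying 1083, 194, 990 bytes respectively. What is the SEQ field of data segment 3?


The SYN occupies sequence number ISN = 40193, so the first data byte is ISN + 1 = 40194.
SEQ of data segment i = (ISN + 1) + sum of payload sizes of segments 1..i-1.
Segment 1: SEQ = 40194, payload = 1083 bytes
Segment 2: SEQ = 41277, payload = 194 bytes
Segment 3: SEQ = 41471, payload = 990 bytes
SEQ of segment 3 = 40194 + 1083 + 194 = 41471

41471


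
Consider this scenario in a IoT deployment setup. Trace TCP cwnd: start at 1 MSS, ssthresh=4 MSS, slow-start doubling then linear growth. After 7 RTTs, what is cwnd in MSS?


RTT 0: cwnd = 1 MSS (initial)
RTT 1: cwnd = 2 MSS (slow start, doubled)
RTT 2: cwnd = 4 MSS (slow start, doubled)
RTT 3: cwnd = 5 MSS (congestion avoidance, +1)
RTT 4: cwnd = 6 MSS (congestion avoidance, +1)
RTT 5: cwnd = 7 MSS (congestion avoidance, +1)
RTT 6: cwnd = 8 MSS (congestion avoidance, +1)
RTT 7: cwnd = 9 MSS (congestion avoidance, +1)

9


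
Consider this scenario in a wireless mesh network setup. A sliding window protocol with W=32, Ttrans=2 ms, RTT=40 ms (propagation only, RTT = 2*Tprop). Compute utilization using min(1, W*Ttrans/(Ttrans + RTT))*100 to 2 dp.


Given: W = 32, Ttrans = 2 ms, RTT = 40 ms (= 2 * Tprop, Tprop = 20 ms)
Cycle time = Ttrans + RTT = 2 + 40 = 42 ms (first packet sent until its ACK returns)
W * Ttrans = 32 * 2 = 64 ms of sending per cycle
W * Ttrans / (Ttrans + RTT) = 64 / 42 = 1.523810
U = min(1, 1.523810) = 1.000000
U% = 100.00%

100.00


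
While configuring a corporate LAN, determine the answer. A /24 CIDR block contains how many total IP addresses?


Given: CIDR prefix /24
Host bits = 32 - 24 = 8
Total addresses = 2^8 = 256

256


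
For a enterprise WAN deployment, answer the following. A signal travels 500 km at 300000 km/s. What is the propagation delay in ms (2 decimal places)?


Given: distance = 500 km, speed = 300000 km/s
Delay = distance / speed = 500 / 300000 seconds
Delay in ms = 500 * 1000 / 300000
Delay = 1.6667 ms
Rounded to 2 dp = 1.67 ms

1.67


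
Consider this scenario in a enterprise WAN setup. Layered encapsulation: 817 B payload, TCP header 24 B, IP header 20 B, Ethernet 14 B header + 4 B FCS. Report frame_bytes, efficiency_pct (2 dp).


TCP segment = 817 + 24 = 841 B
IP packet = 841 + 20 = 861 B
Ethernet frame = 861 + 14 + 4 = 879 B
Efficiency = app / frame = 817 / 879 = 0.929465 = 92.9465% -> 92.95% (2 dp)

879, 92.95


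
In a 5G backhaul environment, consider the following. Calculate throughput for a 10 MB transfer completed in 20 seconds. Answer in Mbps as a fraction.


Given: file = 10 MB, time = 20 s
File in Mb = 10 * 8 = 80 Mb
Throughput = 80 / 20 Mbps
Throughput = 4 Mbps

4


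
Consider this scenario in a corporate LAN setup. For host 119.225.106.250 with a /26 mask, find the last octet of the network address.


Given: IP = 119.225.106.250, prefix = /26
Subnet mask = 255.255.255.192
Last octet of IP: 250
Last octet of mask: 192
Network last octet = 250 AND 192 = 192

192


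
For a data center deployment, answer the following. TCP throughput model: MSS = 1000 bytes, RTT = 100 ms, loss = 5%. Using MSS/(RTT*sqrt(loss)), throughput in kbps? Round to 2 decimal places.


Given: MSS = 1000 bytes, RTT = 100 ms, loss = 5%
RTT in seconds = 100 / 1000 = 0.1
Loss rate = 5% = 0.05
sqrt(loss) = sqrt(0.05) = 0.223606797750
Throughput (bytes/s) = 1000 / (0.1 * 0.223606797750) = 44721.3595
Throughput (kbps) = 44721.3595 * 8 / 1000 = 357.770876 -> 357.77 kbps (2 dp)

357.77


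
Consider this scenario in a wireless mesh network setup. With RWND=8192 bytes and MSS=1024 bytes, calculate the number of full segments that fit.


Given: RWND = 8192 bytes, MSS = 1024 bytes
Full segments = floor(RWND / MSS)
Full segments = floor(8192 / 1024)
Full segments = floor(8.0) = 8

8


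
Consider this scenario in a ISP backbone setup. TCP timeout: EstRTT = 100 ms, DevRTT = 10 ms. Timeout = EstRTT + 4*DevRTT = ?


Given: EstRTT = 100 ms, DevRTT = 10 ms
Timeout = EstRTT + 4 * DevRTT
4 * DevRTT = 4 * 10 = 40
Timeout = 100 + 40 = 140 ms

140


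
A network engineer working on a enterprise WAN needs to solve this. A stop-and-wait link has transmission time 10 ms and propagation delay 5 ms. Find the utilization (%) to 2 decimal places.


Given: Ttrans = 10 ms, Tprop = 5 ms
RTT = 2 * Tprop = 2 * 5 = 10 ms
U = Ttrans / (Ttrans + RTT)
U = 10 / (10 + 10)
U = 10 / 20 = 0.5
U% = 50.00%

50.00


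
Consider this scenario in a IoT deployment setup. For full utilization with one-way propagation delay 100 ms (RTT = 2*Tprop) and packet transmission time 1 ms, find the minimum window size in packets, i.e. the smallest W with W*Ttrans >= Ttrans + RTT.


Given: Ttrans = 1 ms, RTT = 200 ms (= 2 * Tprop, Tprop = 100 ms)
Time until first ACK returns = Ttrans + RTT = 1 + 200 = 201 ms
Need W * Ttrans >= Ttrans + RTT  ->  W >= (Ttrans + RTT) / Ttrans
(Ttrans + RTT) / Ttrans = 201 / 1 = 201
W_min = ceil(201) = 201

201


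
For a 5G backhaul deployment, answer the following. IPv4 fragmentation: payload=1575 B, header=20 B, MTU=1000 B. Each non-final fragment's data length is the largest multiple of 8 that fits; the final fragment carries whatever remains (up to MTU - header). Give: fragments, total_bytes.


Max data per non-final fragment = floor((MTU - header)/8)*8 = floor((1000 - 20)/8)*8 = floor(980/8)*8 = 976 B
Final fragment needs no 8-byte alignment: it can carry up to MTU - header = 980 B
Non-final fragments needed = ceil((payload - 980) / 976) = ceil(595/976) = ceil(0.6096) = 1
Number of fragments = 1 + 1 = 2
Fragment sizes (data): 1 * 976 B + 599 B (last, 599 <= 980 OK)
Total bytes sent = payload + n_frags * header = 1575 + 2*20 = 1575 + 40 = 1615 B

2, 1615


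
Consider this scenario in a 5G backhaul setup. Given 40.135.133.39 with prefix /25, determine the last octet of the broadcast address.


Given: IP = 40.135.133.39, prefix = /25
Host bits = 32 - 25 = 7
Network last octet = 39 AND mask = 0
Host part size = 2^7 - 1 = 127
Broadcast last octet = 0 OR 127 = 127

127


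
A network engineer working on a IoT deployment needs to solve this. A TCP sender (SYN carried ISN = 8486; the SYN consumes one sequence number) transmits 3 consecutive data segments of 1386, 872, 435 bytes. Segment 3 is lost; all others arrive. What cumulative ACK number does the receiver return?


SYN uses sequence number 8486; first data byte = ISN + 1 = 8487.
Segment 1: SEQ = 8487, len = 1386 B, covers [8487, 9872]
Segment 2: SEQ = 9873, len = 872 B, covers [9873, 10744]
Segment 3: SEQ = 10745, len = 435 B, covers [10745, 11179] [LOST]
In-order data received: bytes [8487, 10744] (segments 1..2).
Segment 3 missing -> gap begins at byte 10745.
Cumulative ACK = next expected in-order byte = 8487 + 1386 + 872 = 10745

10745


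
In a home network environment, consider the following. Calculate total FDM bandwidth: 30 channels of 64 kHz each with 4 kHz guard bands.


Given: 30 channels, 64 kHz each, guard = 4 kHz
Channel bandwidth = 30 * 64 = 1920 kHz
Guard bands = 29 gaps * 4 kHz = 116 kHz
Total = 1920 + 116 = 2036 kHz

2036


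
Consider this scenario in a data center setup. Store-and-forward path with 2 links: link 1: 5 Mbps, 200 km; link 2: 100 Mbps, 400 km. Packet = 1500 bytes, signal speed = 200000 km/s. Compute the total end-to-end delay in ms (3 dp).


Packet = 1500 bytes = 12000 bits. Store-and-forward: sum (t_trans + t_prop) per link.
Link 1: t_trans = 12000/(5*10^6) s = 2.4000 ms; t_prop = 200/200000 s = 1.0000 ms; subtotal = 3.4000 ms
Link 2: t_trans = 12000/(100*10^6) s = 0.1200 ms; t_prop = 400/200000 s = 2.0000 ms; subtotal = 2.1200 ms
End-to-end = 3.4000 + 2.1200 = 5.5200 ms -> 5.520 ms (3 dp)

5.520


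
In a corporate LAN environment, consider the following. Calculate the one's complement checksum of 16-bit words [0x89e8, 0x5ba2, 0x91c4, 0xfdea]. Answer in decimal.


Given words: [0x89e8, 0x5ba2, 0x91c4, 0xfdea]
Step 1: Sum all words
Raw sum = 35304 + 23458 + 37316 + 65002 = 161080
Step 2: Fold carry: (30008 + 2) = 30010
One's complement = ~30010 & 0xFFFF = 35525

35525


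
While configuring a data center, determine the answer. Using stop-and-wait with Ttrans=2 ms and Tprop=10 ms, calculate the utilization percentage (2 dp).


Given: Ttrans = 2 ms, Tprop = 10 ms
RTT = 2 * Tprop = 2 * 10 = 20 ms
U = Ttrans / (Ttrans + RTT)
U = 2 / (2 + 20)
U = 2 / 22 = 0.090909
U% = 9.09%

9.09


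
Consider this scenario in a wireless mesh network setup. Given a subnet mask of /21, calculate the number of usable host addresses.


Given: subnet mask /21
Host bits = 32 - 21 = 11
Total addresses = 2^11 = 2048
Usable hosts = 2048 - 2 (network + broadcast) = 2046

2046


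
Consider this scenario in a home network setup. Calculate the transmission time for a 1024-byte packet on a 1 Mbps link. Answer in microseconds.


Given: packet = 1024 bytes, bandwidth = 1 Mbps
Packet in bits = 1024 * 8 = 8192 bits
Bandwidth = 1 * 10^6 = 1000000 bps
Time = 8192 / 1000000 seconds
Time in us = 8192 * 10^6 / 1000000 = 8192

8192


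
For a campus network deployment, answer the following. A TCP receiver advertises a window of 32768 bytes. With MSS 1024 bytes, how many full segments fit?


Given: RWND = 32768 bytes, MSS = 1024 bytes
Full segments = floor(RWND / MSS)
Full segments = floor(32768 / 1024)
Full segments = floor(32.0) = 32

32


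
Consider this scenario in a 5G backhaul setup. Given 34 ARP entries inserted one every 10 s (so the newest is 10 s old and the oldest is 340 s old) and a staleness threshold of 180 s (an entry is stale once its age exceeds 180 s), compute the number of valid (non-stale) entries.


Ages are k * 340/34 s for k = 1..34 (spacing = 10.0000 s).
Entry k is valid iff k * 340/34 <= 180 iff k <= 34 * 180 / 340 = 18.0000
n_valid = floor(18.0000) = 18
(n_stale = 34 - 18 = 16)

18


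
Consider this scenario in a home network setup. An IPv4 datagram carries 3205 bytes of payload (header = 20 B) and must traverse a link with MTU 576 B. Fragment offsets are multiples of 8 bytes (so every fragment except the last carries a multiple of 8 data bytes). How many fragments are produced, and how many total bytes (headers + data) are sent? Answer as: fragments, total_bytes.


Max data per non-final fragment = floor((MTU - header)/8)*8 = floor((576 - 20)/8)*8 = floor(556/8)*8 = 552 B
Final fragment needs no 8-byte alignment: it can carry up to MTU - header = 556 B
Non-final fragments needed = ceil((payload - 556) / 552) = ceil(2649/552) = ceil(4.7989) = 5
Number of fragments = 5 + 1 = 6
Fragment sizes (data): 5 * 552 B + 445 B (last, 445 <= 556 OK)
Total bytes sent = payload + n_frags * header = 3205 + 6*20 = 3205 + 120 = 3325 B

6, 3325


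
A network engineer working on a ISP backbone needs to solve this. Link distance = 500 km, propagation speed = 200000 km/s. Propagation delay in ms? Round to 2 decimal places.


Given: distance = 500 km, speed = 200000 km/s
Delay = distance / speed = 500 / 200000 seconds
Delay in ms = 500 * 1000 / 200000
Delay = 2.5000 ms
Rounded to 2 dp = 2.50 ms

2.50


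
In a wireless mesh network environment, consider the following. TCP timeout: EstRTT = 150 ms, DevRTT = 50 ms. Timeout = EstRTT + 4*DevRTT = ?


Given: EstRTT = 150 ms, DevRTT = 50 ms
Timeout = EstRTT + 4 * DevRTT
4 * DevRTT = 4 * 50 = 200
Timeout = 150 + 200 = 350 ms

350


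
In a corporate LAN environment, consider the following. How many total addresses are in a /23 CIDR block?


Given: CIDR prefix /23
Host bits = 32 - 23 = 9
Total addresses = 2^9 = 512

512


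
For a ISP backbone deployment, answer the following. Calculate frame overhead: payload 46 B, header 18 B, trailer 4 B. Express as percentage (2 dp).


Given: payload = 46 B, header = 18 B, trailer = 4 B
Overhead bytes = header + trailer = 18 + 4 = 22
Total frame = payload + overhead = 46 + 22 = 68
Overhead % = 22 / 68 * 100 = 32.3529% -> 32.35% (2 dp)

32.35


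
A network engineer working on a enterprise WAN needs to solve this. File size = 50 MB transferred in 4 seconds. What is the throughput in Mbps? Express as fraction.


Given: file = 50 MB, time = 4 s
File in Mb = 50 * 8 = 400 Mb
Throughput = 400 / 4 Mbps
Throughput = 100 Mbps

100


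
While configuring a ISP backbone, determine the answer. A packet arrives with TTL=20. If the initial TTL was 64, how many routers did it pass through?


Given: initial TTL = 64, received TTL = 20
Hops = initial TTL - received TTL
Hops = 64 - 20 = 44

44


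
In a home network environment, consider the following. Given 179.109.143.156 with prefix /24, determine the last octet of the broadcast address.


Given: IP = 179.109.143.156, prefix = /24
Host bits = 32 - 24 = 8
Network last octet = 156 AND mask = 0
Host part size = 2^8 - 1 = 255
Broadcast last octet = 0 OR 255 = 255

255
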